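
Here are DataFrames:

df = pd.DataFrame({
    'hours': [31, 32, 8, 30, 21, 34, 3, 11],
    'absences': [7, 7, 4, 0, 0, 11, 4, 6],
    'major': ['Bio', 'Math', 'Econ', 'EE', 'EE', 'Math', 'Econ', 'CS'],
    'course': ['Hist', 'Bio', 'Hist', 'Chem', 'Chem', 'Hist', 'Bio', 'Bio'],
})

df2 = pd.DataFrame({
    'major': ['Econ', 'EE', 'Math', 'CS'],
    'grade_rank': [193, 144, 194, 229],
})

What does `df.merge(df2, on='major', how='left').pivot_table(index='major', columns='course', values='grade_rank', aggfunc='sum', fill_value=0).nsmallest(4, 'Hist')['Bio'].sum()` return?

merge on 'major' (how='left') → 8 rows:
   hours  absences major course  grade_rank
0     31         7   Bio   Hist         NaN
1     32         7  Math    Bio       194.0
2      8         4  Econ   Hist       193.0
3     30         0    EE   Chem       144.0
4     21         0    EE   Chem       144.0
5     34        11  Math   Hist       194.0
6      3         4  Econ    Bio       193.0
7     11         6    CS    Bio       229.0
pivot: rows=major, cols=course, sum(grade_rank):
course    Bio   Chem   Hist
major                      
Bio       0.0    0.0    0.0
CS      229.0    0.0    0.0
EE        0.0  288.0    0.0
Econ    193.0    0.0  193.0
Math    194.0    0.0  194.0
take 4 rows with smallest Hist:
course    Bio   Chem   Hist
major                      
Bio       0.0    0.0    0.0
CS      229.0    0.0    0.0
EE        0.0  288.0    0.0
Econ    193.0    0.0  193.0

422.0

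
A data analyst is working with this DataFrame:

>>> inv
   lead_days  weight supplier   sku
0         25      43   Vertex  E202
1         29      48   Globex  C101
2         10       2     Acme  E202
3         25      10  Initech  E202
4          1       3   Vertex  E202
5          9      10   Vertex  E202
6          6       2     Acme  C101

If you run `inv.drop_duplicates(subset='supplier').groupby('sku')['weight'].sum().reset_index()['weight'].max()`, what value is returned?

drop duplicate supplier (keep=first):
   lead_days  weight supplier   sku
0         25      43   Vertex  E202
1         29      48   Globex  C101
2         10       2     Acme  E202
3         25      10  Initech  E202
group by sku, sum of weight:
sku
C101    48
E202    55
Name: weight, dtype: int64
reset_index():
    sku  weight
0  C101      48
1  E202      55
max of column 'weight' → 55

55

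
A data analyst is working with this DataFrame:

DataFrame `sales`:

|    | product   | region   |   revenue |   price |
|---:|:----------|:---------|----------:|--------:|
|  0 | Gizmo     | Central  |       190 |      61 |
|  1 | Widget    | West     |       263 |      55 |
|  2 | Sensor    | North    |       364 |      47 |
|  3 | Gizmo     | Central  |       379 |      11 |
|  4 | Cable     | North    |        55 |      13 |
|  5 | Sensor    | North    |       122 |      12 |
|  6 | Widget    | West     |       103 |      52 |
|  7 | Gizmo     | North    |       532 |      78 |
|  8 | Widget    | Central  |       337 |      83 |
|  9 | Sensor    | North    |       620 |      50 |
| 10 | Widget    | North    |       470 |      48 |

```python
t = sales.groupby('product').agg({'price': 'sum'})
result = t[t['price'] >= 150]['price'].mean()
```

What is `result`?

group by product, sum of price:
         price
product       
Cable       13
Gizmo      150
Sensor     109
Widget     238
filter rows where price >= 150:
         price
product       
Gizmo      150
Widget     238
Then the mean of column 'price': 194.0

194.0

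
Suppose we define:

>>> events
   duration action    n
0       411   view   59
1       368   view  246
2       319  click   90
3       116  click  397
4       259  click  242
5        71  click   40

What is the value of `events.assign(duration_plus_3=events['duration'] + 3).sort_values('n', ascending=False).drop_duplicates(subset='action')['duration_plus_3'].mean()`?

add column duration_plus_3 = events['duration'] + 3:
   duration action    n  duration_plus_3
0       411   view   59              414
1       368   view  246              371
2       319  click   90              322
3       116  click  397              119
4       259  click  242              262
5        71  click   40               74
sort by n descending:
   duration action    n  duration_plus_3
3       116  click  397              119
1       368   view  246              371
4       259  click  242              262
2       319  click   90              322
0       411   view   59              414
5        71  click   40               74
drop duplicate action (keep=first):
   duration action    n  duration_plus_3
3       116  click  397              119
1       368   view  246              371

245.0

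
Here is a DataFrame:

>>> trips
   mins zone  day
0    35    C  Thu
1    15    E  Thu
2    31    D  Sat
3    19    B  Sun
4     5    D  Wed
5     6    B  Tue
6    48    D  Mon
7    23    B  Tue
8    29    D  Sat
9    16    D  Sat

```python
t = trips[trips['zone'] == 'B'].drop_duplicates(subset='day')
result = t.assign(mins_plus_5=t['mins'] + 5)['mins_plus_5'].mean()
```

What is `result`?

17.5

filter rows where zone == 'B':
   mins zone  day
3    19    B  Sun
5     6    B  Tue
7    23    B  Tue
drop duplicate day (keep=first):
   mins zone  day
3    19    B  Sun
5     6    B  Tue
add column mins_plus_5 = t['mins'] + 5:
   mins zone  day  mins_plus_5
3    19    B  Sun           24
5     6    B  Tue           11
Reading off the mean of column 'mins_plus_5', we get 17.5.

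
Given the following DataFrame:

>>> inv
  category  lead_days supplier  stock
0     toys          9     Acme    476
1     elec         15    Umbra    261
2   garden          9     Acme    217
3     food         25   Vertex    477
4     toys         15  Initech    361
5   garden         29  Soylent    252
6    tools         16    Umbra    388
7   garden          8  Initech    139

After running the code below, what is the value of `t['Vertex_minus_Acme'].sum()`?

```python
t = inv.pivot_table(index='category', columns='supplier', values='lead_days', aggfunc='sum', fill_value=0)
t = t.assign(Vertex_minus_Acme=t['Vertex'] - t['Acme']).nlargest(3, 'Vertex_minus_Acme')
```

pivot: rows=category, cols=supplier, sum(lead_days):
supplier  Acme  Initech  Soylent  Umbra  Vertex
category                                       
elec         0        0        0     15       0
food         0        0        0      0      25
garden       9        8       29      0       0
tools        0        0        0     16       0
toys         9       15        0      0       0
add column Vertex_minus_Acme = t['Vertex'] - t['Acme']:
supplier  Acme  Initech  Soylent  Umbra  Vertex  Vertex_minus_Acme
category                                                          
elec         0        0        0     15       0                  0
food         0        0        0      0      25                 25
garden       9        8       29      0       0                 -9
tools        0        0        0     16       0                  0
toys         9       15        0      0       0                 -9
take 3 rows with largest Vertex_minus_Acme:
supplier  Acme  Initech  Soylent  Umbra  Vertex  Vertex_minus_Acme
category                                                          
food         0        0        0      0      25                 25
elec         0        0        0     15       0                  0
tools        0        0        0     16       0                  0

25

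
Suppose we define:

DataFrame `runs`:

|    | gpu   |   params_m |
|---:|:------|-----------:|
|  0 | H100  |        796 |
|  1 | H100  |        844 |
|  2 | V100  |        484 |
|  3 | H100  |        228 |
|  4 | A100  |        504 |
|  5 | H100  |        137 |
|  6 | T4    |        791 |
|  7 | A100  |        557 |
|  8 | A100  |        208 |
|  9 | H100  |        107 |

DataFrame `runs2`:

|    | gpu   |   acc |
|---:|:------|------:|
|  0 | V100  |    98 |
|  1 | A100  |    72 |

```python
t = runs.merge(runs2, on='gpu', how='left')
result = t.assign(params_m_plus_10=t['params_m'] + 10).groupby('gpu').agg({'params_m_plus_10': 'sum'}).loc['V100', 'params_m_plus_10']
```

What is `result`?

494

merge on 'gpu' (how='left') → 10 rows:
    gpu  params_m   acc
0  H100       796   NaN
1  H100       844   NaN
2  V100       484  98.0
3  H100       228   NaN
4  A100       504  72.0
5  H100       137   NaN
6    T4       791   NaN
7  A100       557  72.0
8  A100       208  72.0
9  H100       107   NaN
add column params_m_plus_10 = t['params_m'] + 10:
    gpu  params_m   acc  params_m_plus_10
0  H100       796   NaN               806
1  H100       844   NaN               854
2  V100       484  98.0               494
3  H100       228   NaN               238
4  A100       504  72.0               514
5  H100       137   NaN               147
6    T4       791   NaN               801
7  A100       557  72.0               567
8  A100       208  72.0               218
9  H100       107   NaN               117
group by gpu, sum of params_m_plus_10:
      params_m_plus_10
gpu                   
A100              1299
H100              2162
T4                 801
V100               494
So loc['V100', 'params_m_plus_10'] = 494.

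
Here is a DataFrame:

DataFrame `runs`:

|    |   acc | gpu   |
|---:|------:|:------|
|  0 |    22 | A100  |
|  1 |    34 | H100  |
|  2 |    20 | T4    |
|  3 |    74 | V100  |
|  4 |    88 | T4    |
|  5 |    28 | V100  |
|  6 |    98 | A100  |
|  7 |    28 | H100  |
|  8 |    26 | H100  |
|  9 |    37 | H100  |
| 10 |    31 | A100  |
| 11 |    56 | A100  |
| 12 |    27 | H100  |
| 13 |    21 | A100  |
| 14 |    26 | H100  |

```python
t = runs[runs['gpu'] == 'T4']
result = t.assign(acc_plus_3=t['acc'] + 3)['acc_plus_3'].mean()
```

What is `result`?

57.0

filter rows where gpu == 'T4':
   acc gpu
2   20  T4
4   88  T4
add column acc_plus_3 = t['acc'] + 3:
   acc gpu  acc_plus_3
2   20  T4          23
4   88  T4          91
Then the mean of column 'acc_plus_3': 57.0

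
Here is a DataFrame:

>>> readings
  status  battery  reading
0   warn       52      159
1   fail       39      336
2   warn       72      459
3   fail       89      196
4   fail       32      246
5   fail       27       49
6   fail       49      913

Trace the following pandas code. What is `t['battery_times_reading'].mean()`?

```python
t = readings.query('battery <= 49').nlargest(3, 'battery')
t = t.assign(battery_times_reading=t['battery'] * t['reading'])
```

filter rows where battery <= 49:
  status  battery  reading
1   fail       39      336
4   fail       32      246
5   fail       27       49
6   fail       49      913
take 3 rows with largest battery:
  status  battery  reading
6   fail       49      913
1   fail       39      336
4   fail       32      246
add column battery_times_reading = t['battery'] * t['reading']:
  status  battery  reading  battery_times_reading
6   fail       49      913                  44737
1   fail       39      336                  13104
4   fail       32      246                   7872
mean of column 'battery_times_reading' → 21904.3333333

21904.3333333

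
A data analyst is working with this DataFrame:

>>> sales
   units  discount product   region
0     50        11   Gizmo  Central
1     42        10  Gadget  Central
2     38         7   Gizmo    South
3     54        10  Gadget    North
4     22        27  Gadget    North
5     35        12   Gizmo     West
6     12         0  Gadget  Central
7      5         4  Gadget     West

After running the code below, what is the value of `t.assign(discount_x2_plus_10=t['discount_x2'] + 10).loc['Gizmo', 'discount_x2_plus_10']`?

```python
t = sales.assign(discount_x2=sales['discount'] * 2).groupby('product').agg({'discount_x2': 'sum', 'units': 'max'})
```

70

add column discount_x2 = sales['discount'] * 2:
   units  discount product   region  discount_x2
0     50        11   Gizmo  Central           22
1     42        10  Gadget  Central           20
2     38         7   Gizmo    South           14
3     54        10  Gadget    North           20
4     22        27  Gadget    North           54
5     35        12   Gizmo     West           24
6     12         0  Gadget  Central            0
7      5         4  Gadget     West            8
group by product: sum(discount_x2), max(units):
         discount_x2  units
product                    
Gadget           102     54
Gizmo             60     50
add column discount_x2_plus_10 = t['discount_x2'] + 10:
         discount_x2  units  discount_x2_plus_10
product                                         
Gadget           102     54                  112
Gizmo             60     50                   70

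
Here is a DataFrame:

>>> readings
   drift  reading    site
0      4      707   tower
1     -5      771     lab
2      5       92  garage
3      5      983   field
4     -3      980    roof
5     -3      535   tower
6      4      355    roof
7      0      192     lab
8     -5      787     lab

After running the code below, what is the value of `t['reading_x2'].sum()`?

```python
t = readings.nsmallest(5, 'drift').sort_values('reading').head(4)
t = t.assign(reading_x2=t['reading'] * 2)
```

take 5 rows with smallest drift:
   drift  reading   site
1     -5      771    lab
8     -5      787    lab
4     -3      980   roof
5     -3      535  tower
7      0      192    lab
sort by reading:
   drift  reading   site
7      0      192    lab
5     -3      535  tower
1     -5      771    lab
8     -5      787    lab
4     -3      980   roof
take first 4 rows:
   drift  reading   site
7      0      192    lab
5     -3      535  tower
1     -5      771    lab
8     -5      787    lab
add column reading_x2 = t['reading'] * 2:
   drift  reading   site  reading_x2
7      0      192    lab         384
5     -3      535  tower        1070
1     -5      771    lab        1542
8     -5      787    lab        1574
Taking the sum of column 'reading_x2' gives 4570.

4570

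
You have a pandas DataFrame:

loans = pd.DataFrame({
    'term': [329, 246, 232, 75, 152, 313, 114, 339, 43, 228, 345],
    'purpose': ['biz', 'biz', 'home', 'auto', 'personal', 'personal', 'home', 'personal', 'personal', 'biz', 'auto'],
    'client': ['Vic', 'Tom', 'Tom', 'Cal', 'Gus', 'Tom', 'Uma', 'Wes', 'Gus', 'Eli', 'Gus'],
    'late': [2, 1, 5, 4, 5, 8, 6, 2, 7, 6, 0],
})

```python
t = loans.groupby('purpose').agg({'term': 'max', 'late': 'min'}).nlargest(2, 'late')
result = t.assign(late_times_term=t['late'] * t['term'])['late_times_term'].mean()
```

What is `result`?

group by purpose: max(term), min(late):
          term  late
purpose             
auto       345     0
biz        329     1
home       232     5
personal   339     2
take 2 rows with largest late:
          term  late
purpose             
home       232     5
personal   339     2
add column late_times_term = t['late'] * t['term']:
          term  late  late_times_term
purpose                              
home       232     5             1160
personal   339     2              678
Reading off the mean of column 'late_times_term', we get 919.0.

919.0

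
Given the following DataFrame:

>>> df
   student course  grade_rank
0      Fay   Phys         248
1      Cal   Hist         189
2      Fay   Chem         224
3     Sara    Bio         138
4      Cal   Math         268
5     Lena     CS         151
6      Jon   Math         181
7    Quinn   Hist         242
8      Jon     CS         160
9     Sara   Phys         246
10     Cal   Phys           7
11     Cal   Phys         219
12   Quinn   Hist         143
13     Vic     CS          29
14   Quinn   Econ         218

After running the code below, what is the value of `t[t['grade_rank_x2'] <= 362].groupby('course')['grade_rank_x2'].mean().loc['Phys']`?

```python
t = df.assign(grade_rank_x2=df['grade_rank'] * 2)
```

14.0

add column grade_rank_x2 = df['grade_rank'] * 2:
   student course  grade_rank  grade_rank_x2
0      Fay   Phys         248            496
1      Cal   Hist         189            378
2      Fay   Chem         224            448
3     Sara    Bio         138            276
4      Cal   Math         268            536
5     Lena     CS         151            302
6      Jon   Math         181            362
7    Quinn   Hist         242            484
8      Jon     CS         160            320
9     Sara   Phys         246            492
10     Cal   Phys           7             14
11     Cal   Phys         219            438
12   Quinn   Hist         143            286
13     Vic     CS          29             58
14   Quinn   Econ         218            436
filter rows where grade_rank_x2 <= 362:
   student course  grade_rank  grade_rank_x2
3     Sara    Bio         138            276
5     Lena     CS         151            302
6      Jon   Math         181            362
8      Jon     CS         160            320
10     Cal   Phys           7             14
12   Quinn   Hist         143            286
13     Vic     CS          29             58
group by course, mean of grade_rank_x2:
course
Bio     276.000000
CS      226.666667
Hist    286.000000
Math    362.000000
Phys     14.000000
Name: grade_rank_x2, dtype: float64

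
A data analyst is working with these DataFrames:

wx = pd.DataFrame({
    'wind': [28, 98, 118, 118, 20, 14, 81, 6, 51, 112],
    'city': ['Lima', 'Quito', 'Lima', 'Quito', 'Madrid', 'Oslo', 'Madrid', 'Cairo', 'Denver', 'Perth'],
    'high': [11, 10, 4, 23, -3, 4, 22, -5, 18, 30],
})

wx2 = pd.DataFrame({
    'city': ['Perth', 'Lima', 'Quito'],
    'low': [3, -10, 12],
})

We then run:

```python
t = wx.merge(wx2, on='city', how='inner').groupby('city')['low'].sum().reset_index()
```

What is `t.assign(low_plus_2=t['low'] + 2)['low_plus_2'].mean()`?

merge on 'city' (how='inner') → 5 rows:
   wind   city  high  low
0    28   Lima    11  -10
1    98  Quito    10   12
2   118   Lima     4  -10
3   118  Quito    23   12
4   112  Perth    30    3
group by city, sum of low:
city
Lima    -20
Perth     3
Quito    24
Name: low, dtype: int64
reset_index():
    city  low
0   Lima  -20
1  Perth    3
2  Quito   24
add column low_plus_2 = t['low'] + 2:
    city  low  low_plus_2
0   Lima  -20         -18
1  Perth    3           5
2  Quito   24          26

4.33333333333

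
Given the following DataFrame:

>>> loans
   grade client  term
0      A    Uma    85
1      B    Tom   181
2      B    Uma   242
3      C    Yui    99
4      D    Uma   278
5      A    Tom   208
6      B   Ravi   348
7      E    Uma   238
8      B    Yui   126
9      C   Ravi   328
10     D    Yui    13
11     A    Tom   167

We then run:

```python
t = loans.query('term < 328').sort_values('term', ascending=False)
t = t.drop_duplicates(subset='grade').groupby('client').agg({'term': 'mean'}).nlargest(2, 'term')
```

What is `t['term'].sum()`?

460.666666667

filter rows where term < 328:
   grade client  term
0      A    Uma    85
1      B    Tom   181
2      B    Uma   242
3      C    Yui    99
4      D    Uma   278
5      A    Tom   208
7      E    Uma   238
8      B    Yui   126
10     D    Yui    13
11     A    Tom   167
sort by term descending:
   grade client  term
4      D    Uma   278
2      B    Uma   242
7      E    Uma   238
5      A    Tom   208
1      B    Tom   181
11     A    Tom   167
8      B    Yui   126
3      C    Yui    99
0      A    Uma    85
10     D    Yui    13
drop duplicate grade (keep=first):
  grade client  term
4     D    Uma   278
2     B    Uma   242
7     E    Uma   238
5     A    Tom   208
3     C    Yui    99
group by client, mean of term:
              term
client            
Tom     208.000000
Uma     252.666667
Yui      99.000000
take 2 rows with largest term:
              term
client            
Uma     252.666667
Tom     208.000000
Hence 460.666666667.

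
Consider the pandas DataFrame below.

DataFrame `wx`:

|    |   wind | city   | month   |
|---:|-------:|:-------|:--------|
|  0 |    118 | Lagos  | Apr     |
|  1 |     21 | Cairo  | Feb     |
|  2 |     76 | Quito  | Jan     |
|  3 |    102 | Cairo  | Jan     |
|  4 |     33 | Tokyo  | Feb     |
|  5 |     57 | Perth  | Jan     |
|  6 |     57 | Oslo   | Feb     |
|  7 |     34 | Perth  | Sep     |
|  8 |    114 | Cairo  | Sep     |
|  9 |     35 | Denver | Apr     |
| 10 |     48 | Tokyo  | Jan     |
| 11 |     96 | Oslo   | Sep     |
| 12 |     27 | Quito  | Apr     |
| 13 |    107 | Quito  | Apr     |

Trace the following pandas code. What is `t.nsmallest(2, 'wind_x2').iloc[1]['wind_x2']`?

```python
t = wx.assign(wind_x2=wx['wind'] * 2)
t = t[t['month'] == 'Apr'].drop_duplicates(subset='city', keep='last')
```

add column wind_x2 = wx['wind'] * 2:
    wind    city month  wind_x2
0    118   Lagos   Apr      236
1     21   Cairo   Feb       42
2     76   Quito   Jan      152
3    102   Cairo   Jan      204
4     33   Tokyo   Feb       66
5     57   Perth   Jan      114
6     57    Oslo   Feb      114
7     34   Perth   Sep       68
8    114   Cairo   Sep      228
9     35  Denver   Apr       70
10    48   Tokyo   Jan       96
11    96    Oslo   Sep      192
12    27   Quito   Apr       54
13   107   Quito   Apr      214
filter rows where month == 'Apr':
    wind    city month  wind_x2
0    118   Lagos   Apr      236
9     35  Denver   Apr       70
12    27   Quito   Apr       54
13   107   Quito   Apr      214
drop duplicate city (keep=last):
    wind    city month  wind_x2
0    118   Lagos   Apr      236
9     35  Denver   Apr       70
13   107   Quito   Apr      214
take 2 rows with smallest wind_x2:
    wind    city month  wind_x2
9     35  Denver   Apr       70
13   107   Quito   Apr      214
The value at position 1, column 'wind_x2' is 214.

214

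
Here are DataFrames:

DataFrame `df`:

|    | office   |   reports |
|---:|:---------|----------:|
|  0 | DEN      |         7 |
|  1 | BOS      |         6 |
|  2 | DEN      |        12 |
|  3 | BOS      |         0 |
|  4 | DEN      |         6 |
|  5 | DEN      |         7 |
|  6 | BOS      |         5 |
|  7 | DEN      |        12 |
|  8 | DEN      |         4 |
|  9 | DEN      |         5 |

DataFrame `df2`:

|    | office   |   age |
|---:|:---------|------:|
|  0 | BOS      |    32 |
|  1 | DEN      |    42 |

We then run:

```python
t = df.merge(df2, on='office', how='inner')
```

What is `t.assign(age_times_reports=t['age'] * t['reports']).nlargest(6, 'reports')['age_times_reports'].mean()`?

merge on 'office' (how='inner') → 10 rows:
  office  reports  age
0    DEN        7   42
1    BOS        6   32
2    DEN       12   42
3    BOS        0   32
4    DEN        6   42
5    DEN        7   42
6    BOS        5   32
7    DEN       12   42
8    DEN        4   42
9    DEN        5   42
add column age_times_reports = t['age'] * t['reports']:
  office  reports  age  age_times_reports
0    DEN        7   42                294
1    BOS        6   32                192
2    DEN       12   42                504
3    BOS        0   32                  0
4    DEN        6   42                252
5    DEN        7   42                294
6    BOS        5   32                160
7    DEN       12   42                504
8    DEN        4   42                168
9    DEN        5   42                210
take 6 rows with largest reports:
  office  reports  age  age_times_reports
2    DEN       12   42                504
7    DEN       12   42                504
0    DEN        7   42                294
5    DEN        7   42                294
1    BOS        6   32                192
4    DEN        6   42                252

340.0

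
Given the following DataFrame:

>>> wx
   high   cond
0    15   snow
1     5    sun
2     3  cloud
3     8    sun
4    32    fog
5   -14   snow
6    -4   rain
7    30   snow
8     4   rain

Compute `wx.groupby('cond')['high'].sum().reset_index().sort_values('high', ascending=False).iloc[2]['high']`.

group by cond, sum of high:
cond
cloud     3
fog      32
rain      0
snow     31
sun      13
Name: high, dtype: int64
reset_index():
    cond  high
0  cloud     3
1    fog    32
2   rain     0
3   snow    31
4    sun    13
sort by high descending:
    cond  high
1    fog    32
3   snow    31
4    sun    13
0  cloud     3
2   rain     0
Finally, value at position 2, column 'high' = 13.

13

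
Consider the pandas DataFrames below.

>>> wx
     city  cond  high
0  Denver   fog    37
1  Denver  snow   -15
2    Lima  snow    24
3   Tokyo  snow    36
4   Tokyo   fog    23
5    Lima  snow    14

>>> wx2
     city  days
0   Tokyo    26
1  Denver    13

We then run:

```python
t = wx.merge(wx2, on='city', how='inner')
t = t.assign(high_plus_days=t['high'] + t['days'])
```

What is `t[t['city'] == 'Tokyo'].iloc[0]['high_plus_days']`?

62

merge on 'city' (how='inner') → 4 rows:
     city  cond  high  days
0  Denver   fog    37    13
1  Denver  snow   -15    13
2   Tokyo  snow    36    26
3   Tokyo   fog    23    26
add column high_plus_days = t['high'] + t['days']:
     city  cond  high  days  high_plus_days
0  Denver   fog    37    13              50
1  Denver  snow   -15    13              -2
2   Tokyo  snow    36    26              62
3   Tokyo   fog    23    26              49
filter rows where city == 'Tokyo':
    city  cond  high  days  high_plus_days
2  Tokyo  snow    36    26              62
3  Tokyo   fog    23    26              49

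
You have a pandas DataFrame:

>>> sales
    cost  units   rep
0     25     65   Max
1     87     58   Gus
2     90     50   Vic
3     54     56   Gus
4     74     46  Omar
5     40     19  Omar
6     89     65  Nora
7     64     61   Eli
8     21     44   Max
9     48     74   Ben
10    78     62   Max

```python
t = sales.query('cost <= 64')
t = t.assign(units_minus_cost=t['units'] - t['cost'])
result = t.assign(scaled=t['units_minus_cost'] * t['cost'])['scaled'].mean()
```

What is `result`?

301.166666667

filter rows where cost <= 64:
   cost  units   rep
0    25     65   Max
3    54     56   Gus
5    40     19  Omar
7    64     61   Eli
8    21     44   Max
9    48     74   Ben
add column units_minus_cost = t['units'] - t['cost']:
   cost  units   rep  units_minus_cost
0    25     65   Max                40
3    54     56   Gus                 2
5    40     19  Omar               -21
7    64     61   Eli                -3
8    21     44   Max                23
9    48     74   Ben                26
add column scaled = t['units_minus_cost'] * t['cost']:
   cost  units   rep  units_minus_cost  scaled
0    25     65   Max                40    1000
3    54     56   Gus                 2     108
5    40     19  Omar               -21    -840
7    64     61   Eli                -3    -192
8    21     44   Max                23     483
9    48     74   Ben                26    1248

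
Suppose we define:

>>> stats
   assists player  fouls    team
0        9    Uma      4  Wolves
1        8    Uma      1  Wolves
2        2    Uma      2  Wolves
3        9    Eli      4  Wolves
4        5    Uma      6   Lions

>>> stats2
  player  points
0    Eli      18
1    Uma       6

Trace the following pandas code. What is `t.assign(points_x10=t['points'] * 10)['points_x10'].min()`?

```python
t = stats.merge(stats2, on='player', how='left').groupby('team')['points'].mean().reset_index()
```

merge on 'player' (how='left') → 5 rows:
   assists player  fouls    team  points
0        9    Uma      4  Wolves       6
1        8    Uma      1  Wolves       6
2        2    Uma      2  Wolves       6
3        9    Eli      4  Wolves      18
4        5    Uma      6   Lions       6
group by team, mean of points:
team
Lions     6.0
Wolves    9.0
Name: points, dtype: float64
reset_index():
     team  points
0   Lions     6.0
1  Wolves     9.0
add column points_x10 = t['points'] * 10:
     team  points  points_x10
0   Lions     6.0        60.0
1  Wolves     9.0        90.0
Hence 60.0.

60.0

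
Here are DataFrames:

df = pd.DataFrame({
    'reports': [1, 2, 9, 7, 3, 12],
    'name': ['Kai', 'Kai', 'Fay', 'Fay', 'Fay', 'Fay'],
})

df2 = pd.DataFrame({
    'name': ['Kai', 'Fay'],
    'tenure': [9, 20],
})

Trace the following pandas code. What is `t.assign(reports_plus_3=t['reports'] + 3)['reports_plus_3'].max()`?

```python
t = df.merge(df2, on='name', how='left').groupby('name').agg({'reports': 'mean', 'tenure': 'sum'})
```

10.75

merge on 'name' (how='left') → 6 rows:
   reports name  tenure
0        1  Kai       9
1        2  Kai       9
2        9  Fay      20
3        7  Fay      20
4        3  Fay      20
5       12  Fay      20
group by name: mean(reports), sum(tenure):
      reports  tenure
name                 
Fay      7.75      80
Kai      1.50      18
add column reports_plus_3 = t['reports'] + 3:
      reports  tenure  reports_plus_3
name                                 
Fay      7.75      80           10.75
Kai      1.50      18            4.50
Taking the max of column 'reports_plus_3' gives 10.75.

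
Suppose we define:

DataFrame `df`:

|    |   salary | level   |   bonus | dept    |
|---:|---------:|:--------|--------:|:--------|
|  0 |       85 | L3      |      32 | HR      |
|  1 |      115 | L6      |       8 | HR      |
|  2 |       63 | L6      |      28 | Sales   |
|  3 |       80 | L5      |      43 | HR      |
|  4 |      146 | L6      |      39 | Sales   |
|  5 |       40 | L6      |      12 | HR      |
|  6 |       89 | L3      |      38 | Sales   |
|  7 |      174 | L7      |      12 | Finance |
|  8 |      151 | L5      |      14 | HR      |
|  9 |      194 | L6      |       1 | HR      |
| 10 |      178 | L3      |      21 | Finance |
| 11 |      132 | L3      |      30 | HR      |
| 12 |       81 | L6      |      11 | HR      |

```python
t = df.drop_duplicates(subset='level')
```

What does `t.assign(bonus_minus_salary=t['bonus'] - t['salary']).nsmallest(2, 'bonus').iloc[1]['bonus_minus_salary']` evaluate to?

-162

drop duplicate level (keep=first):
   salary level  bonus     dept
0      85    L3     32       HR
1     115    L6      8       HR
3      80    L5     43       HR
7     174    L7     12  Finance
add column bonus_minus_salary = t['bonus'] - t['salary']:
   salary level  bonus     dept  bonus_minus_salary
0      85    L3     32       HR                 -53
1     115    L6      8       HR                -107
3      80    L5     43       HR                 -37
7     174    L7     12  Finance                -162
take 2 rows with smallest bonus:
   salary level  bonus     dept  bonus_minus_salary
1     115    L6      8       HR                -107
7     174    L7     12  Finance                -162
So iloc[1]['bonus_minus_salary'] = -162.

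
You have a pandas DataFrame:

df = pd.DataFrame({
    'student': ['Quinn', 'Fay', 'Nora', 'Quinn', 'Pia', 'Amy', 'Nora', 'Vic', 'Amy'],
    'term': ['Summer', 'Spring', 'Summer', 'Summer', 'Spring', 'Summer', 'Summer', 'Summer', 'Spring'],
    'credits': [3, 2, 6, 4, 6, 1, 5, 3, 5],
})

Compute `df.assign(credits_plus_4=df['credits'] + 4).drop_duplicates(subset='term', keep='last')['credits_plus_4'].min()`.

add column credits_plus_4 = df['credits'] + 4:
  student    term  credits  credits_plus_4
0   Quinn  Summer        3               7
1     Fay  Spring        2               6
2    Nora  Summer        6              10
3   Quinn  Summer        4               8
4     Pia  Spring        6              10
5     Amy  Summer        1               5
6    Nora  Summer        5               9
7     Vic  Summer        3               7
8     Amy  Spring        5               9
drop duplicate term (keep=last):
  student    term  credits  credits_plus_4
7     Vic  Summer        3               7
8     Amy  Spring        5               9
So min() = 7.

7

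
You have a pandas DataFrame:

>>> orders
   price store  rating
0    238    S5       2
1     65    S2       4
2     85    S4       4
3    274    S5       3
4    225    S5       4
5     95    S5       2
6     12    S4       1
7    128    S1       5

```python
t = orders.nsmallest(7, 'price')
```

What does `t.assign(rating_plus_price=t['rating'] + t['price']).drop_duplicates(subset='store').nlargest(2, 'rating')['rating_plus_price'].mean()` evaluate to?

take 7 rows with smallest price:
   price store  rating
6     12    S4       1
1     65    S2       4
2     85    S4       4
5     95    S5       2
7    128    S1       5
4    225    S5       4
0    238    S5       2
add column rating_plus_price = t['rating'] + t['price']:
   price store  rating  rating_plus_price
6     12    S4       1                 13
1     65    S2       4                 69
2     85    S4       4                 89
5     95    S5       2                 97
7    128    S1       5                133
4    225    S5       4                229
0    238    S5       2                240
drop duplicate store (keep=first):
   price store  rating  rating_plus_price
6     12    S4       1                 13
1     65    S2       4                 69
5     95    S5       2                 97
7    128    S1       5                133
take 2 rows with largest rating:
   price store  rating  rating_plus_price
7    128    S1       5                133
1     65    S2       4                 69

101.0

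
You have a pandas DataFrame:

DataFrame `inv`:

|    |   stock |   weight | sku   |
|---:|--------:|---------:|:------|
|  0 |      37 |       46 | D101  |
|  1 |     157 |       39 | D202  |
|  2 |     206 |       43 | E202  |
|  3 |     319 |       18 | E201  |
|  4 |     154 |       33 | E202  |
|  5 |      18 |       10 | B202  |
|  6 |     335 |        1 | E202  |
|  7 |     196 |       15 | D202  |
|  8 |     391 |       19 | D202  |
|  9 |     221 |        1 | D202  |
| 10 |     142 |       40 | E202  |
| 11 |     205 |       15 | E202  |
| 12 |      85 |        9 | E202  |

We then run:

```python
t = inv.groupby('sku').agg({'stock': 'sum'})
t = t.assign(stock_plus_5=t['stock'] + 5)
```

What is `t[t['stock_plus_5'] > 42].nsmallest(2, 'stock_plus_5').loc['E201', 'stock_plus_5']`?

group by sku, sum of stock:
      stock
sku        
B202     18
D101     37
D202    965
E201    319
E202   1127
add column stock_plus_5 = t['stock'] + 5:
      stock  stock_plus_5
sku                      
B202     18            23
D101     37            42
D202    965           970
E201    319           324
E202   1127          1132
filter rows where stock_plus_5 > 42:
      stock  stock_plus_5
sku                      
D202    965           970
E201    319           324
E202   1127          1132
take 2 rows with smallest stock_plus_5:
      stock  stock_plus_5
sku                      
E201    319           324
D202    965           970
value at row 'E201', column 'stock_plus_5' → 324

324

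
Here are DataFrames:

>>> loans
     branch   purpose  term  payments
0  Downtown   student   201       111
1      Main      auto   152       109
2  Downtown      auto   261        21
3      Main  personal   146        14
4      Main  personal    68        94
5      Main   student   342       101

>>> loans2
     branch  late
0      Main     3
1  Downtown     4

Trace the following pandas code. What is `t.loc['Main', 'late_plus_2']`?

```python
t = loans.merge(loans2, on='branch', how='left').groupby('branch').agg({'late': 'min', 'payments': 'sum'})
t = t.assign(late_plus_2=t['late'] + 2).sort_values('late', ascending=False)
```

merge on 'branch' (how='left') → 6 rows:
     branch   purpose  term  payments  late
0  Downtown   student   201       111     4
1      Main      auto   152       109     3
2  Downtown      auto   261        21     4
3      Main  personal   146        14     3
4      Main  personal    68        94     3
5      Main   student   342       101     3
group by branch: min(late), sum(payments):
          late  payments
branch                  
Downtown     4       132
Main         3       318
add column late_plus_2 = t['late'] + 2:
          late  payments  late_plus_2
branch                               
Downtown     4       132            6
Main         3       318            5
sort by late descending:
          late  payments  late_plus_2
branch                               
Downtown     4       132            6
Main         3       318            5
Reading off the value at row 'Main', column 'late_plus_2', we get 5.

5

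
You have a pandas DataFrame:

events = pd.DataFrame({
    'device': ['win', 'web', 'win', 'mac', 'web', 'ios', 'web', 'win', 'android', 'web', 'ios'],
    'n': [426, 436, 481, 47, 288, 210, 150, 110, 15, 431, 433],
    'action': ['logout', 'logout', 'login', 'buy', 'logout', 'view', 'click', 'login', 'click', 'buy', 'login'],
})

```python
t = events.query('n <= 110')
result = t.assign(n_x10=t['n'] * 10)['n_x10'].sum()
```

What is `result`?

filter rows where n <= 110:
    device    n action
3      mac   47    buy
7      win  110  login
8  android   15  click
add column n_x10 = t['n'] * 10:
    device    n action  n_x10
3      mac   47    buy    470
7      win  110  login   1100
8  android   15  click    150

1720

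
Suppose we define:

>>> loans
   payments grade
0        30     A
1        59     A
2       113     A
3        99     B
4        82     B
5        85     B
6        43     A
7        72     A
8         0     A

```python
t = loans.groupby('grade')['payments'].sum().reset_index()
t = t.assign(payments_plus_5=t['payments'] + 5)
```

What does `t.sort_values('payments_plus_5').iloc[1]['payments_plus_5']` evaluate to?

group by grade, sum of payments:
grade
A    317
B    266
Name: payments, dtype: int64
reset_index():
  grade  payments
0     A       317
1     B       266
add column payments_plus_5 = t['payments'] + 5:
  grade  payments  payments_plus_5
0     A       317              322
1     B       266              271
sort by payments_plus_5:
  grade  payments  payments_plus_5
1     B       266              271
0     A       317              322

322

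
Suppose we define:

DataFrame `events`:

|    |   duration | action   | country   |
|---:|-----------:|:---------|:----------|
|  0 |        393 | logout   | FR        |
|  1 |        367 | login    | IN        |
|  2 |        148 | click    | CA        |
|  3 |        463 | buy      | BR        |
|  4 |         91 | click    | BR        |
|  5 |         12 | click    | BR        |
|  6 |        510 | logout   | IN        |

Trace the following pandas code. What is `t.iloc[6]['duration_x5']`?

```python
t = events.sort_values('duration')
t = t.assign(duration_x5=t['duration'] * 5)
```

2550

sort by duration:
   duration  action country
5        12   click      BR
4        91   click      BR
2       148   click      CA
1       367   login      IN
0       393  logout      FR
3       463     buy      BR
6       510  logout      IN
add column duration_x5 = t['duration'] * 5:
   duration  action country  duration_x5
5        12   click      BR           60
4        91   click      BR          455
2       148   click      CA          740
1       367   login      IN         1835
0       393  logout      FR         1965
3       463     buy      BR         2315
6       510  logout      IN         2550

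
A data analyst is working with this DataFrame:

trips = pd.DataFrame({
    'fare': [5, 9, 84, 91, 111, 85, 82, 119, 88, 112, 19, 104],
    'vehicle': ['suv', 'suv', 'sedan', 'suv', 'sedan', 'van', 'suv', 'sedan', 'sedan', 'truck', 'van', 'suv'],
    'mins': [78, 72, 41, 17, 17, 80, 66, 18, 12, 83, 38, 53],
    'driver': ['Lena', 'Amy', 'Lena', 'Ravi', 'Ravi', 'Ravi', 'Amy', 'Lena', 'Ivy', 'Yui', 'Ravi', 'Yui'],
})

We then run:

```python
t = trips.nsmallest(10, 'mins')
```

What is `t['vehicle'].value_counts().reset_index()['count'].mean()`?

3.33333333333

take 10 rows with smallest mins:
    fare vehicle  mins driver
8     88   sedan    12    Ivy
3     91     suv    17   Ravi
4    111   sedan    17   Ravi
7    119   sedan    18   Lena
10    19     van    38   Ravi
2     84   sedan    41   Lena
11   104     suv    53    Yui
6     82     suv    66    Amy
1      9     suv    72    Amy
0      5     suv    78   Lena
value_counts of vehicle:
vehicle
suv      5
sedan    4
van      1
Name: count, dtype: int64
reset_index():
  vehicle  count
0     suv      5
1   sedan      4
2     van      1
Then the mean of column 'count': 3.33333333333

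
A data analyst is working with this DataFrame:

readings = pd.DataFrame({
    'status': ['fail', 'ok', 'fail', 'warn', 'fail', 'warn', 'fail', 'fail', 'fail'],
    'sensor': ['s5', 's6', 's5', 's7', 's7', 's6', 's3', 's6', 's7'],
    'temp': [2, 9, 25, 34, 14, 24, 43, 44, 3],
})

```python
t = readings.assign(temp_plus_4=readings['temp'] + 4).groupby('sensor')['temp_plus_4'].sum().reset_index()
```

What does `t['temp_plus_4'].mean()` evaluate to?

add column temp_plus_4 = readings['temp'] + 4:
  status sensor  temp  temp_plus_4
0   fail     s5     2            6
1     ok     s6     9           13
2   fail     s5    25           29
3   warn     s7    34           38
4   fail     s7    14           18
5   warn     s6    24           28
6   fail     s3    43           47
7   fail     s6    44           48
8   fail     s7     3            7
group by sensor, sum of temp_plus_4:
sensor
s3    47
s5    35
s6    89
s7    63
Name: temp_plus_4, dtype: int64
reset_index():
  sensor  temp_plus_4
0     s3           47
1     s5           35
2     s6           89
3     s7           63

58.5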